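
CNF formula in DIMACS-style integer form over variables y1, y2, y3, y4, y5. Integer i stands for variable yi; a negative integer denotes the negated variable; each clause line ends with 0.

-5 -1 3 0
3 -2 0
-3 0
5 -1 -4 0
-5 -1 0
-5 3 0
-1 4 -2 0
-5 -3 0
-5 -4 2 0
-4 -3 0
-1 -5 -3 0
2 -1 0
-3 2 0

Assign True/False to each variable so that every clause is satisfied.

y1 = False, y2 = False, y3 = False, y4 = True, y5 = False

Unit propagation: (NOT y3) forces y3 = False.
(NOT y2) is a unit clause, so y2 = False.
The clause (NOT y5) is unit: y5 must be False.
The clause (NOT y1) is unit: y1 must be False.
y4 is now unconstrained; take y4 = True.
Every clause has at least one true literal under this assignment.
Check each clause:
  1. (NOT y5 OR y3 OR NOT y1) — NOT y1 is true.
  2. (NOT y2 OR y3) — NOT y2 is true.
  3. (NOT y3) — NOT y3 is true.
  4. (NOT y4 OR y5 OR NOT y1) — NOT y1 is true.
  5. (NOT y5 OR NOT y1) — NOT y5 is true.
  6. (NOT y5 OR y3) — NOT y5 is true.
  7. (NOT y1 OR NOT y2 OR y4) — y4 is true.
  8. (NOT y3 OR NOT y5) — NOT y5 is true.
  9. (NOT y5 OR NOT y4 OR y2) — NOT y5 is true.
  10. (NOT y4 OR NOT y3) — NOT y3 is true.
  11. (NOT y5 OR NOT y1 OR NOT y3) — NOT y5 is true.
  12. (NOT y1 OR y2) — NOT y1 is true.
  13. (y2 OR NOT y3) — NOT y3 is true.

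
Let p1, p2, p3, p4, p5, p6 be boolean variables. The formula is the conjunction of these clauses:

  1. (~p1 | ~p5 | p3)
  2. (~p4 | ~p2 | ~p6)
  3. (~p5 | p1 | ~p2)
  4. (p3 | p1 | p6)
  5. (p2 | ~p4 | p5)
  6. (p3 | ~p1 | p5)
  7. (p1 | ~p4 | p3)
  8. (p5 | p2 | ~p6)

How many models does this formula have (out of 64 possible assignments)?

21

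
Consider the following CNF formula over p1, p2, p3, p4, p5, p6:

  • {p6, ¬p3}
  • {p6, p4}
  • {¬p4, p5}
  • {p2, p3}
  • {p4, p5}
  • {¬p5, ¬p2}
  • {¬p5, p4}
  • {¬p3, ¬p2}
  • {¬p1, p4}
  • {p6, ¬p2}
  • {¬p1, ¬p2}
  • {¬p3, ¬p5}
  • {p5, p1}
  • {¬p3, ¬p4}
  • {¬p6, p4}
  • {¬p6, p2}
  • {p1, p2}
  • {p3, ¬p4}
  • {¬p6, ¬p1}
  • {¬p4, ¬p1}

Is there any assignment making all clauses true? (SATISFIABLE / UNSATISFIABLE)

UNSATISFIABLE

p4 = True:
  propagation gives p5=True, p2=False, p3=True; an empty clause results — contradiction.
p4 = False:
  propagation gives p6=True; an empty clause results — contradiction.
Every branch closes, so no satisfying assignment exists.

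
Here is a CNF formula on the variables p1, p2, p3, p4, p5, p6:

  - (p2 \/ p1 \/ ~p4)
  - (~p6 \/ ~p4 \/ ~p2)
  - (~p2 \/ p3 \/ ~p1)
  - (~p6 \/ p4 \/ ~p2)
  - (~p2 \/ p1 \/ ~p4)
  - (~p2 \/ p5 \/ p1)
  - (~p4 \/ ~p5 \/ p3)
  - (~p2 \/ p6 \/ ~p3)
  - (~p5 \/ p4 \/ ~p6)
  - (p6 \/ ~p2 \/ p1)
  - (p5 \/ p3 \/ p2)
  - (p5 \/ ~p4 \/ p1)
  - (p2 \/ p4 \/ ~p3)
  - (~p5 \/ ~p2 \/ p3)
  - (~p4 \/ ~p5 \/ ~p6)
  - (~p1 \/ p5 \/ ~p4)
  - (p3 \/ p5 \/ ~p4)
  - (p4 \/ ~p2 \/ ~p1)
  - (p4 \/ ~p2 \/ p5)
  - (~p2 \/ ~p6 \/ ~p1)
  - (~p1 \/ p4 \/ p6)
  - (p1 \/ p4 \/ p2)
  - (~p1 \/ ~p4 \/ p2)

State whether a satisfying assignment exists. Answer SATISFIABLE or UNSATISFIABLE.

UNSATISFIABLE

p2 = True:
  p4 = True:
    propagation gives p6=False, p1=True, p3=True; an empty clause results — contradiction.
  p4 = False:
    propagation gives p6=False, p3=False, p1=False; an empty clause results — contradiction.
p2 = False:
  p4 = True:
    propagation gives p1=True; an empty clause results — contradiction.
  p4 = False:
    propagation gives p3=False, p5=True, p6=False, p1=False; an empty clause results — contradiction.
Every branch closes, so no satisfying assignment exists.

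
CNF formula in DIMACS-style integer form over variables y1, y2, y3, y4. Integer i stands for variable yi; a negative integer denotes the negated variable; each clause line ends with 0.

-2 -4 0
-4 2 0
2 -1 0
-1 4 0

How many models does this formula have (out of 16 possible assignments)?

4

Satisfying assignments:
  y1=0 y2=0 y3=0 y4=0
  y1=0 y2=0 y3=1 y4=0
  y1=0 y2=1 y3=0 y4=0
  y1=0 y2=1 y3=1 y4=0
That's 4 in total.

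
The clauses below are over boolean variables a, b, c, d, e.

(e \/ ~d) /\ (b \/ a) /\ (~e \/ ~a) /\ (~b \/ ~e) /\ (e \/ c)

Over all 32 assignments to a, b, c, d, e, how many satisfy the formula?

3

The models are:
  a=F b=T c=T d=F e=F
  a=T b=F c=T d=F e=F
  a=T b=T c=T d=F e=F
That's 3 in total.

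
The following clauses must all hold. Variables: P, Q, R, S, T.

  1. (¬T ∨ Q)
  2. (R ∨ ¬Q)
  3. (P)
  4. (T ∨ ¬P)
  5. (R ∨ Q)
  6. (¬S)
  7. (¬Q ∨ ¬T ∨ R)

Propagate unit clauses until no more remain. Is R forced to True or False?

True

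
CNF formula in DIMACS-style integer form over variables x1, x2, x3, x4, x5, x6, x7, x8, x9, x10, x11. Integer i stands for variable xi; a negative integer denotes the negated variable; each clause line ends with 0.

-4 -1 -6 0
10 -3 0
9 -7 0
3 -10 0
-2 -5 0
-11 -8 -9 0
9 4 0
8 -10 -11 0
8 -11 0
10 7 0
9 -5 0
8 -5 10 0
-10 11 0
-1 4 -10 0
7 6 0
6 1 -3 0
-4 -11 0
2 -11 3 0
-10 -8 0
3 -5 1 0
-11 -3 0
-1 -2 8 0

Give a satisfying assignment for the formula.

x1=F, x2=T, x3=F, x4=F, x5=F, x6=T, x7=T, x8=T, x9=T, x10=F, x11=F

Pure literal: x5 appears only negated; assign x5 = False.
Set x1 = False and propagate.
Set x2 = True and propagate.
Try x3 = False.
  then x10 is forced to False.
  then x7 is forced to True.
  then x9 is forced to True.
The remaining clauses are satisfied by x4 = False, x6 = True, x8 = True, x11 = False.
Check each clause:
  1. (¬x1 ∨ ¬x4 ∨ ¬x6) — ¬x4 is true.
  2. (¬x3 ∨ x10) — ¬x3 is true.
  3. (¬x7 ∨ x9) — x9 is true.
  4. (x3 ∨ ¬x10) — ¬x10 is true.
  5. (¬x2 ∨ ¬x5) — ¬x5 is true.
  6. (¬x11 ∨ ¬x9 ∨ ¬x8) — ¬x11 is true.
  7. (x4 ∨ x9) — x9 is true.
  8. (¬x11 ∨ x8 ∨ ¬x10) — x8 is true.
  9. (x8 ∨ ¬x11) — x8 is true.
  10. (x10 ∨ x7) — x7 is true.
  11. (x9 ∨ ¬x5) — x9 is true.
  12. (¬x5 ∨ x8 ∨ x10) — x8 is true.
  13. (x11 ∨ ¬x10) — ¬x10 is true.
  14. (¬x1 ∨ x4 ∨ ¬x10) — ¬x1 is true.
  15. (x6 ∨ x7) — x6 is true.
  16. (¬x3 ∨ x1 ∨ x6) — ¬x3 is true.
  17. (¬x11 ∨ ¬x4) — ¬x4 is true.
  18. (¬x11 ∨ x2 ∨ x3) — x2 is true.
  19. (¬x8 ∨ ¬x10) — ¬x10 is true.
  20. (¬x5 ∨ x3 ∨ x1) — ¬x5 is true.
  21. (¬x11 ∨ ¬x3) — ¬x3 is true.
  22. (¬x1 ∨ x8 ∨ ¬x2) — x8 is true.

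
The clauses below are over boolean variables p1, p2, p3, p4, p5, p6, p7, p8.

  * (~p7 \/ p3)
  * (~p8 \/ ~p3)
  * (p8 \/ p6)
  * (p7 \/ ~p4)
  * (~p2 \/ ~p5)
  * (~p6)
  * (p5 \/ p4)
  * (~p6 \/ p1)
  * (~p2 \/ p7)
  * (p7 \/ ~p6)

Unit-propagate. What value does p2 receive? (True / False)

False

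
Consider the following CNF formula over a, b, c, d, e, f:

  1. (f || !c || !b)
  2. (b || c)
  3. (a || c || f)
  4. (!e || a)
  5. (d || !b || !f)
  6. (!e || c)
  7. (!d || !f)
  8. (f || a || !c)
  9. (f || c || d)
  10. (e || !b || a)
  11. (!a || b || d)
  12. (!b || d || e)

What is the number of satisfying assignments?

4

The models are:
  a=0 b=0 c=1 d=0 e=0 f=1
  a=1 b=0 c=1 d=1 e=0 f=0
  a=1 b=0 c=1 d=1 e=1 f=0
  a=1 b=1 c=0 d=1 e=0 f=0
Count: 4.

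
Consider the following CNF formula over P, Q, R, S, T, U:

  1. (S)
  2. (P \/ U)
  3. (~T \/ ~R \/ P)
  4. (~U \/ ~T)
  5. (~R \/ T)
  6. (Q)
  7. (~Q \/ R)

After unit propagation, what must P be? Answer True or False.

True

(S) stands alone — S = True.
(Q) is a unit clause: Q = True.
(R \/ ~Q): since Q = True, the clause reduces to (R). R = True.
From (~R \/ T) and R = True: T = True.
In (P \/ ~T \/ ~R), ~T, ~R are now false; P must hold, so P = True.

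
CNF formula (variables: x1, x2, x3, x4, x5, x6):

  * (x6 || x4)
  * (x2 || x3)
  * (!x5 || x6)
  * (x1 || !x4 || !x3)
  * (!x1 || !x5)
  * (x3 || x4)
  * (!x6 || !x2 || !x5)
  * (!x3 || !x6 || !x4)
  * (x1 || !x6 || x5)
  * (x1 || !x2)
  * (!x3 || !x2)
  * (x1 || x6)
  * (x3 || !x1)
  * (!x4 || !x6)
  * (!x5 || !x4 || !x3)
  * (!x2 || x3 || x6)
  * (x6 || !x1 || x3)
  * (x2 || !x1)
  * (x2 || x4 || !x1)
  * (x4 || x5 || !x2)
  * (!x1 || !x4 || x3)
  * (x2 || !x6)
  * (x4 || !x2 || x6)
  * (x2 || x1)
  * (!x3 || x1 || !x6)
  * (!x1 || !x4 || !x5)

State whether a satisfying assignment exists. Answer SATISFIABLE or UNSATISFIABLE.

UNSATISFIABLE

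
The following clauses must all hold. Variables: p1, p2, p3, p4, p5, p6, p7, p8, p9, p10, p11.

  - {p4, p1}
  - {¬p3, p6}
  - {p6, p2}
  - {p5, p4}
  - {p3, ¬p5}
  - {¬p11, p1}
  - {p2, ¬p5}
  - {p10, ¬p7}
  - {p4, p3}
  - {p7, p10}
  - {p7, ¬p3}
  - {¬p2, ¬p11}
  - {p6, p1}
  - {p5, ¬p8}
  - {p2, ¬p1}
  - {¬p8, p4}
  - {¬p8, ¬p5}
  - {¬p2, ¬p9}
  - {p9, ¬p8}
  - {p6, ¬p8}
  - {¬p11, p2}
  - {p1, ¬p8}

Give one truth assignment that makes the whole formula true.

p1 = T, p2 = T, p3 = F, p4 = T, p5 = F, p6 = F, p7 = T, p8 = F, p9 = F, p10 = T, p11 = F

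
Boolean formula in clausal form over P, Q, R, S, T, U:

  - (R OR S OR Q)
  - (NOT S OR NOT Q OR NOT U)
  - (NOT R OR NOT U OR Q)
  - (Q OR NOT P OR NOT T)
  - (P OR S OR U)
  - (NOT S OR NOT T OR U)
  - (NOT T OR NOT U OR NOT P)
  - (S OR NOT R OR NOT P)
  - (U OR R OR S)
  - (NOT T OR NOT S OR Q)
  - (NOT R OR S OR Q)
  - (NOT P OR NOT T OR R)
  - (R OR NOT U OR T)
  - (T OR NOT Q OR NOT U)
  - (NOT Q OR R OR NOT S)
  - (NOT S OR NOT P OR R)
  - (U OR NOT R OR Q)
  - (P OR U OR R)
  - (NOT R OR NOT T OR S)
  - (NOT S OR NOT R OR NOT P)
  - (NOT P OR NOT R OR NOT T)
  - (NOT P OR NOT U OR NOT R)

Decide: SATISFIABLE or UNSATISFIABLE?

Set P = False and propagate.
Branch on Q: take Q = True.
Try R = False.
  then S is forced to False.
  then U is forced to True.
  then T is forced to True.
So P=False  Q=True  R=False  S=False  T=True  U=True is a satisfying assignment.

SATISFIABLE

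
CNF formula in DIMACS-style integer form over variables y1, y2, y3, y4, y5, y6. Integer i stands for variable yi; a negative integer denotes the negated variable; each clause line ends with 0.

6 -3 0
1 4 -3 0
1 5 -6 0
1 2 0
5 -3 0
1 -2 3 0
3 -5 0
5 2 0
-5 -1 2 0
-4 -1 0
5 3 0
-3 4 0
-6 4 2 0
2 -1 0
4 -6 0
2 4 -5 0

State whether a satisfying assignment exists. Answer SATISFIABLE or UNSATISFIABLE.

SATISFIABLE

Try y1 = False.
  then y2 is forced to True.
  then y3 is forced to True.
  then y6 is forced to True.
  then y4 is forced to True.
  then y5 is forced to True.
So y1=0  y2=1  y3=1  y4=1  y5=1  y6=1 is a satisfying assignment.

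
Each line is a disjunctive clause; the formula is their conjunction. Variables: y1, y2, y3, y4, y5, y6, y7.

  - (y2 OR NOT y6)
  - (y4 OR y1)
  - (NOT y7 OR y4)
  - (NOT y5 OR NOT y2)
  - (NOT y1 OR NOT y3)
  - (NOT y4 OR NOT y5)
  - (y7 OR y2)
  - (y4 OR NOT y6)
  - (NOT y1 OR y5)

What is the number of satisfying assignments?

10

Case analysis on y4 and y1:
  y4=T, y1=T: a clause becomes empty — 0.
  y4=T, y1=F: y3 free; 5 ways for (y2,y5,y6,y7) × 2^1 = 10.
  y4=F, y1=T: a clause becomes empty — 0.
  y4=F, y1=F: a clause becomes empty — 0.
Total: 0 + 10 + 0 + 0 = 10.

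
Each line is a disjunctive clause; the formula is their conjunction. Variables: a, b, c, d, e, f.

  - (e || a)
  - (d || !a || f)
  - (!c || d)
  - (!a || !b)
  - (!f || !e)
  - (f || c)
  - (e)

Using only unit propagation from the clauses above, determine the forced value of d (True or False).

True

(e) is a unit clause: e = True.
(!e || !f) with e = True leaves only !f, so f = False.
From (f || c) and f = False: c = True.
In (d || !c), !c is now false; d must hold, so d = True.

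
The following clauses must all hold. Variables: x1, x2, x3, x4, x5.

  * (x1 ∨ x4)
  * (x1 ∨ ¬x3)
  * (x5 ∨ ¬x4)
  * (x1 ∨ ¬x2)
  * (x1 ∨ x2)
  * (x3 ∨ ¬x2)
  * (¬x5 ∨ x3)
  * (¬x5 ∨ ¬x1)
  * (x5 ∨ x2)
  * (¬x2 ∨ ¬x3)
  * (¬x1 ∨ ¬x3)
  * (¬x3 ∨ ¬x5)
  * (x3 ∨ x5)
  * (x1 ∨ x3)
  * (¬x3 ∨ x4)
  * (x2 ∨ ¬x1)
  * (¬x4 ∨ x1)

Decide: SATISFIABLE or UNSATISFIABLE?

UNSATISFIABLE

x1 = True:
  propagation gives x5=False, x4=False, x2=True, x3=True; an empty clause results — contradiction.
x1 = False:
  propagation gives x4=True; an empty clause results — contradiction.
Every branch closes, so no satisfying assignment exists.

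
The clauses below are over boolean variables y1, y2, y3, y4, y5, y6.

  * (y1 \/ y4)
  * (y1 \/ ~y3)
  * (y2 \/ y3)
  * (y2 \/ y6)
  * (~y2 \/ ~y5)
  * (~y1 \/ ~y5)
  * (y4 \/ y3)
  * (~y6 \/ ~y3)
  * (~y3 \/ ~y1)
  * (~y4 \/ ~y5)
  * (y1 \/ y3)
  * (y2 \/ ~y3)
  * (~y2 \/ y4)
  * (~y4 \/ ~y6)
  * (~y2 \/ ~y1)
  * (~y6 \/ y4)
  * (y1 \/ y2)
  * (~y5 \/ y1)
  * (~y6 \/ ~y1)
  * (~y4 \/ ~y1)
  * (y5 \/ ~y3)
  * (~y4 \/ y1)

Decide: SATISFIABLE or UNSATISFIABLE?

UNSATISFIABLE

y1 = True:
  propagation gives y5=False, y3=False, y2=True; an empty clause results — contradiction.
y1 = False:
  propagation gives y4=True; an empty clause results — contradiction.
Every branch closes, so no satisfying assignment exists.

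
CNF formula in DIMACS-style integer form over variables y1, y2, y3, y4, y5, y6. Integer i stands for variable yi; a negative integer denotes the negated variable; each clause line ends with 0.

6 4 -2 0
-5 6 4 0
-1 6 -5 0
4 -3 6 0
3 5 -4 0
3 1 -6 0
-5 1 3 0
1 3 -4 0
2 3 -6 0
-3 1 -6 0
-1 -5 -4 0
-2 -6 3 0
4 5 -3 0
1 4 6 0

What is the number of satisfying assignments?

11

Case analysis on y3 and y6:
  y3=T, y6=T: remaining (y1,y2,y4,y5) ∈ {(T,F,F,T); (T,F,T,F); (T,T,F,T); (T,T,T,F)} — 4.
  y3=T, y6=F: y2 free; 3 ways for (y1,y4,y5) × 2^1 = 6.
  y3=F, y6=T: a clause becomes empty — 0.
  y3=F, y6=F: remaining (y1,y2,y4,y5) ∈ {(T,F,F,F)} — 1.
Total: 4 + 6 + 0 + 1 = 11.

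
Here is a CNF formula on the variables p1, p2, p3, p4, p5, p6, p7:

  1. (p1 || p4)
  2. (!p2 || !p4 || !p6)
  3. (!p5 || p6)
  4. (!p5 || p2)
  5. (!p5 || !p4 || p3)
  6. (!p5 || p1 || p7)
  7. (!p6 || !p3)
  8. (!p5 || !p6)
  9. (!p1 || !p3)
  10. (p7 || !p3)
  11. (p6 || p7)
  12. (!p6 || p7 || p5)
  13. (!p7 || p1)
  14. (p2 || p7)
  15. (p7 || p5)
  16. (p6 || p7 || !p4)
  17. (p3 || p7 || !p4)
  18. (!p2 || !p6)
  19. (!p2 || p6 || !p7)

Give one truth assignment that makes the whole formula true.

Try p1 = True.
  then p3 is forced to False.
For the remaining variables, p2 = False, p4 = True, p5 = False, p6 = False, p7 = True works.

p1=True, p2=False, p3=False, p4=True, p5=False, p6=False, p7=True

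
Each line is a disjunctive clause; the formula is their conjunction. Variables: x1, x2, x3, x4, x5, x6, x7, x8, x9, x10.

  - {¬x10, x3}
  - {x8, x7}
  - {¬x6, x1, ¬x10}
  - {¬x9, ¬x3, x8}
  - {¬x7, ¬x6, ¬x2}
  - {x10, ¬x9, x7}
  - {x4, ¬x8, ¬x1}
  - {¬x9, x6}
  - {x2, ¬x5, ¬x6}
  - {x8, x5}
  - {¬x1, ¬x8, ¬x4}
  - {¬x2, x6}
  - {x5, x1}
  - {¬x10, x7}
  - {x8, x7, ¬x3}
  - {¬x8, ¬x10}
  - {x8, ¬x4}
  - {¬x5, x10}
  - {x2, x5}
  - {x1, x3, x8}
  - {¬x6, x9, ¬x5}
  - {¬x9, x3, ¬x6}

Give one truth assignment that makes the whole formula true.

Set x1 = False and propagate.
  then x5 is forced to True.
  then x10 is forced to True.
  then x3 is forced to True.
  then x6 is forced to False.
  then x9 is forced to False.
  then x2 is forced to False.
  then x7 is forced to True.
  then x8 is forced to False.
  then x4 is forced to False.

x1=F  x2=F  x3=T  x4=F  x5=T  x6=F  x7=T  x8=F  x9=F  x10=T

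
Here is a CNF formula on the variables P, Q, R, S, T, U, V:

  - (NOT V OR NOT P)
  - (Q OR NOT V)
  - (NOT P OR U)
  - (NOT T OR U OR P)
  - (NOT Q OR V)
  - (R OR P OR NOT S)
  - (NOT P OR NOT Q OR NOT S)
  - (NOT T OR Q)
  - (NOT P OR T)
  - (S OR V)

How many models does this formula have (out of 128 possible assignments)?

11

Case analysis on P and Q:
  P=T, Q=T: a clause becomes empty — 0.
  P=T, Q=F: a clause becomes empty — 0.
  P=F, Q=T: 9 of the 32 assignments to (R,S,T,U,V) work.
  P=F, Q=F: remaining (R,S,T,U,V) ∈ {(T,T,F,F,F); (T,T,F,T,F)} — 2.
Total: 0 + 0 + 9 + 2 = 11.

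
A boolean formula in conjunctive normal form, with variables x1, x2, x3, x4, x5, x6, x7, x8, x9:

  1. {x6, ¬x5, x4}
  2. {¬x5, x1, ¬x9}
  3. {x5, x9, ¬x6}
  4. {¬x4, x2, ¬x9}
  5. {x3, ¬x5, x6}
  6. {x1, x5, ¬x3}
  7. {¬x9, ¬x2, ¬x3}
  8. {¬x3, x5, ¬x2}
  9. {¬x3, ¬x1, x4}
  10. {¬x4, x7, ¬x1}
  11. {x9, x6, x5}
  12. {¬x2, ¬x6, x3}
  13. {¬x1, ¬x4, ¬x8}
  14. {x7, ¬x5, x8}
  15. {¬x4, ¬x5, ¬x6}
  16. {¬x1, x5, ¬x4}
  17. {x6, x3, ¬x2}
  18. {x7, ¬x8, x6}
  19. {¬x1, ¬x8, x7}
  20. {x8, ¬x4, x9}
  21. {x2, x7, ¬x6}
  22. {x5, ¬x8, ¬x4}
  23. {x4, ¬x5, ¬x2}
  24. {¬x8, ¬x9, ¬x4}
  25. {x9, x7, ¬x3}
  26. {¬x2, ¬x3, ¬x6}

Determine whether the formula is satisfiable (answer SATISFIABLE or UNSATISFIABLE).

Pure literal: x7 appears only positively; assign x7 = True.
Set x1 = False and propagate.
Branch on x2: take x2 = False.
For the remaining variables, x3 = True, x4 = False, x5 = True, x6 = True, x8 = False, x9 = False works.
So x1=False, x2=False, x3=True, x4=False, x5=True, x6=True, x7=True, x8=False, x9=False is a satisfying assignment.

SATISFIABLE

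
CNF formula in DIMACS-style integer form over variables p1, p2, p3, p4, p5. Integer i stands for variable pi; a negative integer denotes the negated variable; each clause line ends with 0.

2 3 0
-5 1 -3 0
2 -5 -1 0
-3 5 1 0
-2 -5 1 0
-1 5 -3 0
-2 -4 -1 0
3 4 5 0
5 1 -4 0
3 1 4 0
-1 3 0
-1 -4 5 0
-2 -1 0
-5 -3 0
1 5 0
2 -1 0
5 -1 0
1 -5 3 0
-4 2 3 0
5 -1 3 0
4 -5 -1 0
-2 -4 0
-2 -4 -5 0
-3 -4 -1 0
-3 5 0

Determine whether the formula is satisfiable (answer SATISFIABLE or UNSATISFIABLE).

UNSATISFIABLE

p1 = True:
  propagation gives p3=True, p5=True; an empty clause results — contradiction.
p1 = False:
  propagation gives p5=True, p3=False; an empty clause results — contradiction.
Every branch closes, so no satisfying assignment exists.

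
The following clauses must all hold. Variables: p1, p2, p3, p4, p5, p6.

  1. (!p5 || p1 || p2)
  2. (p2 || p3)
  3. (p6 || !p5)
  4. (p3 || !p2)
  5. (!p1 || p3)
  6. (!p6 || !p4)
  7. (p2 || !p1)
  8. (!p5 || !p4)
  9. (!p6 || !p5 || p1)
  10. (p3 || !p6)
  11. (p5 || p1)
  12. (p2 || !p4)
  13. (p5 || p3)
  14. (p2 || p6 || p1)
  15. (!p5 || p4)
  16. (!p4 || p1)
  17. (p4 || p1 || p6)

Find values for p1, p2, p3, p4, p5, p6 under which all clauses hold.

p1=True, p2=True, p3=True, p4=False, p5=False, p6=True

p3 occurs only positively in the remaining clauses — set p3 = True.
Branch on p1: take p1 = True.
  then p2 is forced to True.
Branch on p4: take p4 = False.
  then p5 is forced to False.
p6 is now unconstrained; take p6 = True.
Every clause has at least one true literal under this assignment.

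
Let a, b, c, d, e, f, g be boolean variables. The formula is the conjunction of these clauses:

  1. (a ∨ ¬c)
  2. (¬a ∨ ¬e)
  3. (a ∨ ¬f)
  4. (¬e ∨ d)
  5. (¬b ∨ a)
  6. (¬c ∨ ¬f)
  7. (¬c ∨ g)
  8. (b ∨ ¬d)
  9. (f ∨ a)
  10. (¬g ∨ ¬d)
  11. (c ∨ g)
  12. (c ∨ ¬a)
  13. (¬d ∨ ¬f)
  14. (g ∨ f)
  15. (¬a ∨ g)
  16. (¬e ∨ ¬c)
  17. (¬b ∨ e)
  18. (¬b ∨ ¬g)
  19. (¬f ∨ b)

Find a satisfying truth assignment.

a = True, b = False, c = True, d = False, e = False, f = False, g = True

Try a = True.
  then e is forced to False.
  then c is forced to True.
  then f is forced to False.
  then g is forced to True.
  then d is forced to False.
  then b is forced to False.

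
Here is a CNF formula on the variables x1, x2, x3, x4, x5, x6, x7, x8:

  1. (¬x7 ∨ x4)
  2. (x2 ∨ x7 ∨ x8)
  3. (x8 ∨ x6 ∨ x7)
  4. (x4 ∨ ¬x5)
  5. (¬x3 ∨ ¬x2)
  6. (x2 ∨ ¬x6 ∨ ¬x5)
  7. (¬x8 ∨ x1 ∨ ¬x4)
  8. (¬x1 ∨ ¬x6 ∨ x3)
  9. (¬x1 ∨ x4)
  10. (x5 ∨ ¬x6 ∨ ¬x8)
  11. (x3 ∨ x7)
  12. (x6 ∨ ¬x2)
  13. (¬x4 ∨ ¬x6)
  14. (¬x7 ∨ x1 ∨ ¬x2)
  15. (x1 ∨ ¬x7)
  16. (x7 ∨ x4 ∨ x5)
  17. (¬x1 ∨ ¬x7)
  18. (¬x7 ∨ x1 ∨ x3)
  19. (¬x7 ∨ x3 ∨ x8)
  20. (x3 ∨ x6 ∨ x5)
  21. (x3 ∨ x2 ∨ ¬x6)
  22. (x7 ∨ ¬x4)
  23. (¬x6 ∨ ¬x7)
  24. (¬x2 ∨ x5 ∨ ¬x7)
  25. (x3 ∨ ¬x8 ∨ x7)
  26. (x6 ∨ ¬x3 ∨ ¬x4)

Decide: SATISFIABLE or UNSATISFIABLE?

x7 = True:
  propagation gives x4=True, x6=False, x2=False, x1=True; an empty clause results — contradiction.
x7 = False:
  propagation gives x3=True, x2=False, x8=True, x4=False; an empty clause results — contradiction.
Every branch closes, so no satisfying assignment exists.

UNSATISFIABLE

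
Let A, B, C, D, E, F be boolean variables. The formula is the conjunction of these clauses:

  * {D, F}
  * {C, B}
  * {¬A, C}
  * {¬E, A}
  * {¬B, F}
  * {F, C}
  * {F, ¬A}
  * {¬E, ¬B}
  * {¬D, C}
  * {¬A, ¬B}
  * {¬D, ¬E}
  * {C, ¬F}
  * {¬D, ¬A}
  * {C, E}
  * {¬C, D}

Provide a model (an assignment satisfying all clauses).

Set A = False and propagate.
  then E is forced to False.
  then C is forced to True.
  then D is forced to True.
Branch on B: take B = False.
F is now unconstrained; take F = True.

A=0, B=0, C=1, D=1, E=0, F=1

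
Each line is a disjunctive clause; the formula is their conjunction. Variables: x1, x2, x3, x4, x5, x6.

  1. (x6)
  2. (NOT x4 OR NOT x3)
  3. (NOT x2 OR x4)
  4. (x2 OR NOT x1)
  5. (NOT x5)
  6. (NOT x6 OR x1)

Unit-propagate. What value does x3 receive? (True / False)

False

(x6) is a unit clause: x6 = True.
(NOT x5) stands alone — x5 = False.
(x1 OR NOT x6): since x6 = True, the clause reduces to (x1). x1 = True.
(x2 OR NOT x1) with x1 = True leaves only x2, so x2 = True.
In (NOT x2 OR x4), NOT x2 is now false; x4 must hold, so x4 = True.
(NOT x4 OR NOT x3) with x4 = True leaves only NOT x3, so x3 = False.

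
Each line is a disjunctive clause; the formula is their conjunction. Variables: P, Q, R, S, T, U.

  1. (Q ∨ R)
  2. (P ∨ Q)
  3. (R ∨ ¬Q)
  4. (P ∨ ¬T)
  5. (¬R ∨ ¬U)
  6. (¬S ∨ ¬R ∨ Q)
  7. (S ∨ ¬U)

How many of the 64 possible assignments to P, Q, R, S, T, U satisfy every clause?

Case analysis on Q and R:
  Q=1, R=1: S free; 3 ways for (P,T,U) × 2^1 = 6.
  Q=1, R=0: a clause becomes empty — 0.
  Q=0, R=1: remaining (P,S,T,U) ∈ {(1,0,0,0); (1,0,1,0)} — 2.
  Q=0, R=0: a clause becomes empty — 0.
Total: 6 + 0 + 2 + 0 = 8.

8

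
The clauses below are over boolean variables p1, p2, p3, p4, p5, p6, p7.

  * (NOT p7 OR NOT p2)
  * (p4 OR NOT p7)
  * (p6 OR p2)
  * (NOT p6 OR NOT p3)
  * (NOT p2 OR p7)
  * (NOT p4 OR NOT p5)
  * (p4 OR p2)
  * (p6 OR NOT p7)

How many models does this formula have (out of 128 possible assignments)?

4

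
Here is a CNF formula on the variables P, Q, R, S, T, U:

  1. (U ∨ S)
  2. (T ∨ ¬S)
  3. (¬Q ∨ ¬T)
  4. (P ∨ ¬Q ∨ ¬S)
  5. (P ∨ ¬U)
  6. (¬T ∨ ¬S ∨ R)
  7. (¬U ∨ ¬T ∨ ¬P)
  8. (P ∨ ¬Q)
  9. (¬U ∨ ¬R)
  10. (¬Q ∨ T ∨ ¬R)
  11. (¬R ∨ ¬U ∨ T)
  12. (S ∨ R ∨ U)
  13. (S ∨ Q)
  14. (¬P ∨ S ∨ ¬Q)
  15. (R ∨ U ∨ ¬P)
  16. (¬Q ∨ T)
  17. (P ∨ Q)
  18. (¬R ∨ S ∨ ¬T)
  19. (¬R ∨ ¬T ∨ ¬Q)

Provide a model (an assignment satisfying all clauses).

Branch on P: take P = True.
For the remaining variables, Q = False, R = True, S = True, T = True, U = False works.
Every clause has at least one true literal under this assignment.
Check each clause:
  1. (S ∨ U) — S is true.
  2. (T ∨ ¬S) — T is true.
  3. (¬Q ∨ ¬T) — ¬Q is true.
  4. (P ∨ ¬Q ∨ ¬S) — P is true.
  5. (P ∨ ¬U) — P is true.
  6. (R ∨ ¬T ∨ ¬S) — R is true.
  7. (¬U ∨ ¬T ∨ ¬P) — ¬U is true.
  8. (¬Q ∨ P) — P is true.
  9. (¬R ∨ ¬U) — ¬U is true.
  10. (T ∨ ¬Q ∨ ¬R) — T is true.
  11. (T ∨ ¬U ∨ ¬R) — T is true.
  12. (S ∨ R ∨ U) — R is true.
  13. (Q ∨ S) — S is true.
  14. (S ∨ ¬P ∨ ¬Q) — S is true.
  15. (R ∨ ¬P ∨ U) — R is true.
  16. (T ∨ ¬Q) — T is true.
  17. (Q ∨ P) — P is true.
  18. (¬R ∨ S ∨ ¬T) — S is true.
  19. (¬T ∨ ¬R ∨ ¬Q) — ¬Q is true.

P=T, Q=F, R=T, S=T, T=T, U=F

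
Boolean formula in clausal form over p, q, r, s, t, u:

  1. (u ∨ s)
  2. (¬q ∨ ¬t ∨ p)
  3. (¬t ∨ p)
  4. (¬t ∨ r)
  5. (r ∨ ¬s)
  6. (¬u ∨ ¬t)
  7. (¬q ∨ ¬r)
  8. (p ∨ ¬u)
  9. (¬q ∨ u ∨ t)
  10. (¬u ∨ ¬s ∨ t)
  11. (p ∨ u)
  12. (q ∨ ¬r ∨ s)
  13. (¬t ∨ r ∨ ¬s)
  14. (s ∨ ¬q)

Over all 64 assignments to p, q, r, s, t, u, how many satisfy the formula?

3

The models are:
  p=T q=F r=F s=F t=F u=T
  p=T q=F r=T s=T t=F u=F
  p=T q=F r=T s=T t=T u=F
That's 3 in total.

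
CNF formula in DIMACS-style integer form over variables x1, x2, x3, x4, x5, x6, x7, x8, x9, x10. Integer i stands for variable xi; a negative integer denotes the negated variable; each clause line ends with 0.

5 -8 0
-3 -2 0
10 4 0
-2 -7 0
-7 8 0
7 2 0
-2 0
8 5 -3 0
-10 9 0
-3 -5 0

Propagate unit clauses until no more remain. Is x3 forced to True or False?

False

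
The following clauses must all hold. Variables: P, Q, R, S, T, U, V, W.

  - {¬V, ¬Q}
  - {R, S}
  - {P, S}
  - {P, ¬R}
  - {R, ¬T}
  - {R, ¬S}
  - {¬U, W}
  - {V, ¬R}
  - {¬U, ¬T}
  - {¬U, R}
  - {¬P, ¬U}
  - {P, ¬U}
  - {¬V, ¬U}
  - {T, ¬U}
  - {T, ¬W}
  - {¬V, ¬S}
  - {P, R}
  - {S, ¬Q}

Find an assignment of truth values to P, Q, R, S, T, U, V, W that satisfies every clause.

P = True  Q = False  R = True  S = False  T = True  U = False  V = True  W = True

Q occurs only negated in the remaining clauses — set Q = False.
Pure literal: U appears only negated; assign U = False.
Branch on P: take P = True.
Set R = True and propagate.
  then V is forced to True.
  then S is forced to False.
The remaining clauses are satisfied by T = True, W = True.
Every clause has at least one true literal under this assignment.
Check each clause:
  1. {¬Q, ¬V} — ¬Q is true.
  2. {S, R} — R is true.
  3. {P, S} — P is true.
  4. {P, ¬R} — P is true.
  5. {¬T, R} — R is true.
  6. {R, ¬S} — R is true.
  7. {¬U, W} — W is true.
  8. {V, ¬R} — V is true.
  9. {¬T, ¬U} — ¬U is true.
  10. {R, ¬U} — ¬U is true.
  11. {¬U, ¬P} — ¬U is true.
  12. {P, ¬U} — P is true.
  13. {¬U, ¬V} — ¬U is true.
  14. {¬U, T} — ¬U is true.
  15. {¬W, T} — T is true.
  16. {¬S, ¬V} — ¬S is true.
  17. {P, R} — P is true.
  18. {S, ¬Q} — ¬Q is true.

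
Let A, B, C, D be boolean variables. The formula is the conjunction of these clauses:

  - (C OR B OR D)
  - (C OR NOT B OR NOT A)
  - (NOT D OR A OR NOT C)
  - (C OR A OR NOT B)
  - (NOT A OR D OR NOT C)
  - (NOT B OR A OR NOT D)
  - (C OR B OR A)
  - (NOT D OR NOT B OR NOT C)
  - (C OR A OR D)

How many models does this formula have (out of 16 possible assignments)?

The models are:
  A=F B=F C=T D=F
  A=F B=T C=T D=F
  A=T B=F C=F D=T
  A=T B=F C=T D=T
Count: 4.

4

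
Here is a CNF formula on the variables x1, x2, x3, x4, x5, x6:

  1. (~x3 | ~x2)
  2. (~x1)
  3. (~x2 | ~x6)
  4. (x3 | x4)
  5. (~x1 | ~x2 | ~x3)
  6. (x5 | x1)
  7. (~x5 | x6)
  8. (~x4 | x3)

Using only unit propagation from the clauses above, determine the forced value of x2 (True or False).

False

(~x1) stands alone — x1 = False.
(x5 | x1): since x1 = False, the clause reduces to (x5). x5 = True.
In (~x5 | x6), ~x5 is now false; x6 must hold, so x6 = True.
(~x6 | ~x2): since x6 = True, the clause reduces to (~x2). x2 = False.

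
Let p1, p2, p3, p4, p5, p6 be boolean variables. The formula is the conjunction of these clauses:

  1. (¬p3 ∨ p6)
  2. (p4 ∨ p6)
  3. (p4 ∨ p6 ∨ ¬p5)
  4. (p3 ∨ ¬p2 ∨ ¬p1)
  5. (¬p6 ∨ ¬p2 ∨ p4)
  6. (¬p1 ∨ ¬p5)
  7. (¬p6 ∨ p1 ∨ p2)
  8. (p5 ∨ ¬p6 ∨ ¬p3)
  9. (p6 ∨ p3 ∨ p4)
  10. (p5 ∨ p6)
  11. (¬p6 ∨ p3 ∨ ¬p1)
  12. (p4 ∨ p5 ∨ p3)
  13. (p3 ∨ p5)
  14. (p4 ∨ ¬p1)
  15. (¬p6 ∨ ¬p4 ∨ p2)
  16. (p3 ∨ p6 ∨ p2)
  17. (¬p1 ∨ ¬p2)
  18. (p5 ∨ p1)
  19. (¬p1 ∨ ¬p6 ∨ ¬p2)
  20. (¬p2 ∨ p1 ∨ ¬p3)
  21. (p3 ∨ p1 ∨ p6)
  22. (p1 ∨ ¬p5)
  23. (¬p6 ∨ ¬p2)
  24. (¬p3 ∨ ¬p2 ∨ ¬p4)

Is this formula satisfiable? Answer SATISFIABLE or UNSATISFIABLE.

p6 = True:
  propagation gives p2=False, p1=True, p5=False, p3=False; an empty clause results — contradiction.
p6 = False:
  propagation gives p3=False, p4=True, p5=True, p1=False; an empty clause results — contradiction.
Every branch closes, so no satisfying assignment exists.

UNSATISFIABLE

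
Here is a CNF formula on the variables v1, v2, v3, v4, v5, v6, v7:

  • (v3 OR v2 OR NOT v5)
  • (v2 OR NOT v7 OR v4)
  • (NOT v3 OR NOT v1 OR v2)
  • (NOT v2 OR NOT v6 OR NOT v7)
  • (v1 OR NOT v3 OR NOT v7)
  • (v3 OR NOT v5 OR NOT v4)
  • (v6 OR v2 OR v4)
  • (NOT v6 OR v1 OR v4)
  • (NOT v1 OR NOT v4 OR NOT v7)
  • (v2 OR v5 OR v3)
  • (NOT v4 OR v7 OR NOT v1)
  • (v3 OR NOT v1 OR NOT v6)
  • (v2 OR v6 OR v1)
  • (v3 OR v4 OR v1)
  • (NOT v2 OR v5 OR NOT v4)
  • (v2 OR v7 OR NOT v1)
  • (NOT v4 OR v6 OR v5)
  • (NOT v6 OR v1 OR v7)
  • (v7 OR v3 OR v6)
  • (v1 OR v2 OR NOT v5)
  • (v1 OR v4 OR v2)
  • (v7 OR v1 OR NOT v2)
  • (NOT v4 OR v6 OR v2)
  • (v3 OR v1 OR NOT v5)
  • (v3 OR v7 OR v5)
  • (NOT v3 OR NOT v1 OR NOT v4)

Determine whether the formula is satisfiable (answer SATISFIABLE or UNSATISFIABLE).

SATISFIABLE

Set v1 = True and propagate.
Try v2 = True.
For the remaining variables, v3 = True, v4 = False, v5 = False, v6 = False, v7 = False works.
So v1=True, v2=True, v3=True, v4=False, v5=False, v6=False, v7=False is a satisfying assignment.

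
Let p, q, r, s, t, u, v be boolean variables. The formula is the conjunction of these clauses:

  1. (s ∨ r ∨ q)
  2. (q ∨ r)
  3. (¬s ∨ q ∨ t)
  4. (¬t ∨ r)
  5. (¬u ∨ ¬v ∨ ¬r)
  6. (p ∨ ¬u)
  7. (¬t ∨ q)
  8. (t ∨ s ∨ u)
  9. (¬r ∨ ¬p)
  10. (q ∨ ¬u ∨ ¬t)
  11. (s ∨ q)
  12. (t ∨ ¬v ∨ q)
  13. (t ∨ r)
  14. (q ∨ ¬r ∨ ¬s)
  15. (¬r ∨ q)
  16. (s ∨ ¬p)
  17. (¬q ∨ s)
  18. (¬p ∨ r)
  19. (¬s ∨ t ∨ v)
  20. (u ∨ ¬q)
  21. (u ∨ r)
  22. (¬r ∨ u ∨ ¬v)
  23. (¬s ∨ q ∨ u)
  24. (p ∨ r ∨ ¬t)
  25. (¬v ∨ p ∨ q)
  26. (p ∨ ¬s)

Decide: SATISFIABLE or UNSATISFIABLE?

UNSATISFIABLE

q = True:
  propagation gives s=True, u=True, p=True, r=False; an empty clause results — contradiction.
q = False:
  propagation gives r=True; an empty clause results — contradiction.
Every branch closes, so no satisfying assignment exists.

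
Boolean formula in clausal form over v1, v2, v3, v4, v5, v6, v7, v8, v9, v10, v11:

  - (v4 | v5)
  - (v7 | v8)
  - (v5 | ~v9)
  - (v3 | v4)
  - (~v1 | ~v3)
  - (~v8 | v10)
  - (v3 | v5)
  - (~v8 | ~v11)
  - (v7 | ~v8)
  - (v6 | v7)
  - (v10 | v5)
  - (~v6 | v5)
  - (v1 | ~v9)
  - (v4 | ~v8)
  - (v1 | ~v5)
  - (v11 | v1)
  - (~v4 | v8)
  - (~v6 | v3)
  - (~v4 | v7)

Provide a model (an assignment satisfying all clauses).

Pure literal: v7 appears only positively; assign v7 = True.
Pure literal: v10 appears only positively; assign v10 = True.
Set v1 = True and propagate.
  then v3 is forced to False.
  then v4 is forced to True.
  then v5 is forced to True.
  then v8 is forced to True.
  then v11 is forced to False.
  then v6 is forced to False.
v2, v9 are now unconstrained; take v2 = True, v9 = True.
Check each clause:
  1. (v4 | v5) — v4 is true.
  2. (v8 | v7) — v8 is true.
  3. (~v9 | v5) — v5 is true.
  4. (v3 | v4) — v4 is true.
  5. (~v3 | ~v1) — ~v3 is true.
  6. (~v8 | v10) — v10 is true.
  7. (v5 | v3) — v5 is true.
  8. (~v8 | ~v11) — ~v11 is true.
  9. (v7 | ~v8) — v7 is true.
  10. (v6 | v7) — v7 is true.
  11. (v10 | v5) — v10 is true.
  12. (~v6 | v5) — ~v6 is true.
  13. (~v9 | v1) — v1 is true.
  14. (v4 | ~v8) — v4 is true.
  15. (v1 | ~v5) — v1 is true.
  16. (v11 | v1) — v1 is true.
  17. (v8 | ~v4) — v8 is true.
  18. (~v6 | v3) — ~v6 is true.
  19. (~v4 | v7) — v7 is true.

v1=T, v2=T, v3=F, v4=T, v5=T, v6=F, v7=T, v8=T, v9=T, v10=T, v11=F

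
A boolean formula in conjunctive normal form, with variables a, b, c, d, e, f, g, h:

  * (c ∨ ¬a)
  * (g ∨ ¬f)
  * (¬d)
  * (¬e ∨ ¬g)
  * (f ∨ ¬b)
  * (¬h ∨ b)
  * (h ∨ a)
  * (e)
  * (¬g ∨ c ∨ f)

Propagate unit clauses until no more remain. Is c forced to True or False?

True

Unit clause (¬d) sets d = False.
(e) is a unit clause: e = True.
(¬g ∨ ¬e): since e = True, the clause reduces to (¬g). g = False.
(¬f ∨ g): since g = False, the clause reduces to (¬f). f = False.
From (¬b ∨ f) and f = False: b = False.
In (¬h ∨ b), b is now false; ¬h must hold, so h = False.
In (a ∨ h), h is now false; a must hold, so a = True.
(¬a ∨ c): since a = True, the clause reduces to (c). c = True.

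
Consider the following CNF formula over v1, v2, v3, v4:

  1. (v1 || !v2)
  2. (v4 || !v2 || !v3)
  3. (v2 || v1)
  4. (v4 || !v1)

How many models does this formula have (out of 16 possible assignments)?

The models are:
  v1=T v2=F v3=F v4=T
  v1=T v2=F v3=T v4=T
  v1=T v2=T v3=F v4=T
  v1=T v2=T v3=T v4=T
That's 4 in total.

4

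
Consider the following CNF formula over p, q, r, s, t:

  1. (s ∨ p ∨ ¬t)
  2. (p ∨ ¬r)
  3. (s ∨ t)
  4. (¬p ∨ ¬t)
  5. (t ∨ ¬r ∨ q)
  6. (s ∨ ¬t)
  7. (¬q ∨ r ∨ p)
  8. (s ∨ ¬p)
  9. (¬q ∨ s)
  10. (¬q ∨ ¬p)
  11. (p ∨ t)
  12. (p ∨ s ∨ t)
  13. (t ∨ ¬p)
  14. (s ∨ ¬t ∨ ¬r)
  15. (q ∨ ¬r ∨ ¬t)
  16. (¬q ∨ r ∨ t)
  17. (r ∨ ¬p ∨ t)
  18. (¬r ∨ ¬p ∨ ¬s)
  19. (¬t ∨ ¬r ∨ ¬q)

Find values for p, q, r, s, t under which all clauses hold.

p = F, q = F, r = F, s = T, t = T

Branch on p: take p = False.
  then r is forced to False.
  then q is forced to False.
  then t is forced to True.
  then s is forced to True.
Every clause has at least one true literal under this assignment.
Check each clause:
  1. (s ∨ ¬t ∨ p) — s is true.
  2. (p ∨ ¬r) — ¬r is true.
  3. (t ∨ s) — s is true.
  4. (¬p ∨ ¬t) — ¬p is true.
  5. (t ∨ ¬r ∨ q) — ¬r is true.
  6. (¬t ∨ s) — s is true.
  7. (r ∨ ¬q ∨ p) — ¬q is true.
  8. (s ∨ ¬p) — s is true.
  9. (s ∨ ¬q) — s is true.
  10. (¬q ∨ ¬p) — ¬q is true.
  11. (p ∨ t) — t is true.
  12. (t ∨ p ∨ s) — s is true.
  13. (¬p ∨ t) — t is true.
  14. (¬r ∨ s ∨ ¬t) — s is true.
  15. (q ∨ ¬r ∨ ¬t) — ¬r is true.
  16. (t ∨ ¬q ∨ r) — t is true.
  17. (r ∨ t ∨ ¬p) — t is true.
  18. (¬s ∨ ¬p ∨ ¬r) — ¬r is true.
  19. (¬r ∨ ¬t ∨ ¬q) — ¬r is true.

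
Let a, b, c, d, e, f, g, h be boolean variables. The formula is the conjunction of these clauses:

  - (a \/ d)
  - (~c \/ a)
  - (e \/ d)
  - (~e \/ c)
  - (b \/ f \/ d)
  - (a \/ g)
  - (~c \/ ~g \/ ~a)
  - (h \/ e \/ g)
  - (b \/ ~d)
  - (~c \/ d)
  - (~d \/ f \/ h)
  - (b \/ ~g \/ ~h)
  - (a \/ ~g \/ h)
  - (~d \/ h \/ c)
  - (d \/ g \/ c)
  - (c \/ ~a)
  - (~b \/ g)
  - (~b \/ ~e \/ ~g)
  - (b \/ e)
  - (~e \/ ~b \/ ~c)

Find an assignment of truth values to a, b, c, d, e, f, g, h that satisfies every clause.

a=F, b=T, c=F, d=T, e=F, f=F, g=T, h=T

Set a = False and propagate.
  then d is forced to True.
  then c is forced to False.
  then e is forced to False.
  then g is forced to True.
  then b is forced to True.
  then h is forced to True.
f is now unconstrained; take f = False.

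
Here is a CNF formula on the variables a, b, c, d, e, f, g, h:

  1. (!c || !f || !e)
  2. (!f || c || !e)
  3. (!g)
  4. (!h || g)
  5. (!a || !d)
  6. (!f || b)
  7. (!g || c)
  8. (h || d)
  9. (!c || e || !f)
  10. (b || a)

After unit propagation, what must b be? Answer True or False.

True

(!g) is a unit clause: g = False.
(g || !h) with g = False leaves only !h, so h = False.
(d || h) with h = False leaves only d, so d = True.
In (!d || !a), !d is now false; !a must hold, so a = False.
(a || b): since a = False, the clause reduces to (b). b = True.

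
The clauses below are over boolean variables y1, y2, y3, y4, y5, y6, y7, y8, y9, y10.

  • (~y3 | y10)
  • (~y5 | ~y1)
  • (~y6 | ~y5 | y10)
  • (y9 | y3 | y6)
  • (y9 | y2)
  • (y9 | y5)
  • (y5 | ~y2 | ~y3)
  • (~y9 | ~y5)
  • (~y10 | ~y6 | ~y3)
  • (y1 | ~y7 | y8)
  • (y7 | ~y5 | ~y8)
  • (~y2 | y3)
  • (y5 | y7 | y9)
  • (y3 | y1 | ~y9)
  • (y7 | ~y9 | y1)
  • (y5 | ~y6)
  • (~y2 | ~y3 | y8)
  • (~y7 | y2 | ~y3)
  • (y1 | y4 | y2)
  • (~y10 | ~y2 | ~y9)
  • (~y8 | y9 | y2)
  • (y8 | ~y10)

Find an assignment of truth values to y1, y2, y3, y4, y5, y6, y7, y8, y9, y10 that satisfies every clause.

y1=True  y2=False  y3=False  y4=False  y5=False  y6=False  y7=False  y8=False  y9=True  y10=False

Branch on y1: take y1 = True.
  then y5 is forced to False.
  then y9 is forced to True.
  then y6 is forced to False.
Branch on y2: take y2 = False.
For the remaining variables, y3 = False, y4 = False, y7 = False, y8 = False, y10 = False works.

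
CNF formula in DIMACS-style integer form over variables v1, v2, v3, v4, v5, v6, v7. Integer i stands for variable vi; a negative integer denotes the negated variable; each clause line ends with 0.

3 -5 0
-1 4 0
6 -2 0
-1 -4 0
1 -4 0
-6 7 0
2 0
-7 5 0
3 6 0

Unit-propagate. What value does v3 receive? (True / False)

Unit clause (v2) sets v2 = True.
(¬v2 ∨ v6): since v2 = True, the clause reduces to (v6). v6 = True.
(v7 ∨ ¬v6) with v6 = True leaves only v7, so v7 = True.
In (v5 ∨ ¬v7), ¬v7 is now false; v5 must hold, so v5 = True.
From (v3 ∨ ¬v5) and v5 = True: v3 = True.

True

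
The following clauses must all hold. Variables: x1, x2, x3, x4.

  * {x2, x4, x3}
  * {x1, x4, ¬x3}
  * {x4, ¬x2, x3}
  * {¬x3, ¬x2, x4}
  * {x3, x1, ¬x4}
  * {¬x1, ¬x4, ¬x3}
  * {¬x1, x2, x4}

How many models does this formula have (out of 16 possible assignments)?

Satisfying assignments:
  x1=0 x2=0 x3=1 x4=1
  x1=0 x2=1 x3=1 x4=1
  x1=1 x2=0 x3=0 x4=1
  x1=1 x2=1 x3=0 x4=1
That's 4 in total.

4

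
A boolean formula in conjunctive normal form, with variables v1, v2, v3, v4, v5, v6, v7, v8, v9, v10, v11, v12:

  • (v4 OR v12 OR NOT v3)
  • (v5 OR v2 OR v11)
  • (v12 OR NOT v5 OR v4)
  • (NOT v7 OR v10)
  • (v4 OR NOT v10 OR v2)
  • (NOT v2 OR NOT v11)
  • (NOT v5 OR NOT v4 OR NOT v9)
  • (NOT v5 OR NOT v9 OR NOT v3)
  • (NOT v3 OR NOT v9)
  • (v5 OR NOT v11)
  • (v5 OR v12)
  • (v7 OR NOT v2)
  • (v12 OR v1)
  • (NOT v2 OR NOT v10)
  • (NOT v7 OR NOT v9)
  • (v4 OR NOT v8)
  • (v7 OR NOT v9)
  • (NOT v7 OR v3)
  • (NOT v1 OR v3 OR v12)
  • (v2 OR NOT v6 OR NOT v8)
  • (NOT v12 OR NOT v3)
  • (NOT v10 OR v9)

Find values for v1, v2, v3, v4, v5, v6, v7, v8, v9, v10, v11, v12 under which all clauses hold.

v1=0, v2=0, v3=0, v4=1, v5=1, v6=1, v7=0, v8=0, v9=0, v10=0, v11=0, v12=1

v8 occurs only negated in the remaining clauses — set v8 = False.
Branch on v1: take v1 = False.
  then v12 is forced to True.
  then v3 is forced to False.
  then v7 is forced to False.
  then v2 is forced to False.
  then v9 is forced to False.
  then v10 is forced to False.
For the remaining variables, v4 = True, v5 = True, v6 = True, v11 = False works.
Check each clause:
  1. (NOT v3 OR v12 OR v4) — NOT v3 is true.
  2. (v11 OR v2 OR v5) — v5 is true.
  3. (NOT v5 OR v12 OR v4) — v12 is true.
  4. (NOT v7 OR v10) — NOT v7 is true.
  5. (NOT v10 OR v4 OR v2) — v4 is true.
  6. (NOT v11 OR NOT v2) — NOT v11 is true.
  7. (NOT v9 OR NOT v4 OR NOT v5) — NOT v9 is true.
  8. (NOT v9 OR NOT v3 OR NOT v5) — NOT v3 is true.
  9. (NOT v3 OR NOT v9) — NOT v3 is true.
  10. (NOT v11 OR v5) — v5 is true.
  11. (v5 OR v12) — v12 is true.
  12. (NOT v2 OR v7) — NOT v2 is true.
  13. (v12 OR v1) — v12 is true.
  14. (NOT v10 OR NOT v2) — NOT v2 is true.
  15. (NOT v9 OR NOT v7) — NOT v7 is true.
  16. (v4 OR NOT v8) — NOT v8 is true.
  17. (NOT v9 OR v7) — NOT v9 is true.
  18. (NOT v7 OR v3) — NOT v7 is true.
  19. (v3 OR NOT v1 OR v12) — v12 is true.
  20. (NOT v6 OR NOT v8 OR v2) — NOT v8 is true.
  21. (NOT v3 OR NOT v12) — NOT v3 is true.
  22. (NOT v10 OR v9) — NOT v10 is true.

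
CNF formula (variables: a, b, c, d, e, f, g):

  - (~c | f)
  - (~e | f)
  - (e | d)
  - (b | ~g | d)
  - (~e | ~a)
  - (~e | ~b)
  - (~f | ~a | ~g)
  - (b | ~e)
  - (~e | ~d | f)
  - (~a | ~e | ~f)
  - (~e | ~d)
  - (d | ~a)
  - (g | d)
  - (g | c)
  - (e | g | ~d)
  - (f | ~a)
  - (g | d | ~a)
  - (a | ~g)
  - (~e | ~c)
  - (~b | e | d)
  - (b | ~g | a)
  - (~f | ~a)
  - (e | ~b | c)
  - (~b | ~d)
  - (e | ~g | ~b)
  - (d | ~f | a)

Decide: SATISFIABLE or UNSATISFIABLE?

UNSATISFIABLE

e = True:
  propagation gives f=True, a=False, b=False; an empty clause results — contradiction.
e = False:
  propagation gives d=True, g=True, a=True, f=False; an empty clause results — contradiction.
Every branch closes, so no satisfying assignment exists.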